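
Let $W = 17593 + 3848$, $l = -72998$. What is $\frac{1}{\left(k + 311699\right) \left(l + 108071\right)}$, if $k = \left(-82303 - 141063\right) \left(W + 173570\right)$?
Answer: $- \frac{1}{1527727808063871} \approx -6.5457 \cdot 10^{-16}$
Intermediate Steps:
$W = 21441$
$k = -43558827026$ ($k = \left(-82303 - 141063\right) \left(21441 + 173570\right) = \left(-223366\right) 195011 = -43558827026$)
$\frac{1}{\left(k + 311699\right) \left(l + 108071\right)} = \frac{1}{\left(-43558827026 + 311699\right) \left(-72998 + 108071\right)} = \frac{1}{\left(-43558515327\right) 35073} = \frac{1}{-1527727808063871} = - \frac{1}{1527727808063871}$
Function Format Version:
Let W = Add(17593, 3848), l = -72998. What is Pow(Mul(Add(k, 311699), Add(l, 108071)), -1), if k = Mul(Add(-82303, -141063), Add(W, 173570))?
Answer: Rational(-1, 1527727808063871) ≈ -6.5457e-16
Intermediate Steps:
W = 21441
k = -43558827026 (k = Mul(Add(-82303, -141063), Add(21441, 173570)) = Mul(-223366, 195011) = -43558827026)
Pow(Mul(Add(k, 311699), Add(l, 108071)), -1) = Pow(Mul(Add(-43558827026, 311699), Add(-72998, 108071)), -1) = Pow(Mul(-43558515327, 35073), -1) = Pow(-1527727808063871, -1) = Rational(-1, 1527727808063871)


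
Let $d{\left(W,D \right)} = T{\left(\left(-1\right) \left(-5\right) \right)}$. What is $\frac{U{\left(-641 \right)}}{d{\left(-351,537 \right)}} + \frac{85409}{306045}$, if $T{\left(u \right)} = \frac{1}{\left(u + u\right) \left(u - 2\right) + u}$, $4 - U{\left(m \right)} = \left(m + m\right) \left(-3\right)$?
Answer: $- \frac{41153785741}{306045} \approx -1.3447 \cdot 10^{5}$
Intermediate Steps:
$U{\left(m \right)} = 4 + 6 m$ ($U{\left(m \right)} = 4 - \left(m + m\right) \left(-3\right) = 4 - 2 m \left(-3\right) = 4 - - 6 m = 4 + 6 m$)
$T{\left(u \right)} = \frac{1}{u + 2 u \left(-2 + u\right)}$ ($T{\left(u \right)} = \frac{1}{2 u \left(-2 + u\right) + u} = \frac{1}{u + 2 u \left(-2 + u\right)}$)
$d{\left(W,D \right)} = \frac{1}{35}$ ($d{\left(W,D \right)} = \frac{1}{\left(-1\right) \left(-5\right) \left(-3 + 2 \left(\left(-1\right) \left(-5\right)\right)\right)} = \frac{1}{5 \left(-3 + 2 \cdot 5\right)} = \frac{1}{5 \left(-3 + 10\right)} = \frac{1}{5 \cdot 7} = \frac{1}{5} \cdot \frac{1}{7} = \frac{1}{35}$)
$\frac{U{\left(-641 \right)}}{d{\left(-351,537 \right)}} + \frac{85409}{306045} = \left(4 + 6 \left(-641\right)\right) \frac{1}{\frac{1}{35}} + \frac{85409}{306045} = \left(4 - 3846\right) 35 + 85409 \cdot \frac{1}{306045} = \left(-3842\right) 35 + \frac{85409}{306045} = -134470 + \frac{85409}{306045} = - \frac{41153785741}{306045}$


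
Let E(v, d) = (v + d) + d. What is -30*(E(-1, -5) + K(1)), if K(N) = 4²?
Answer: -150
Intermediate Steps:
E(v, d) = v + 2*d (E(v, d) = (d + v) + d = v + 2*d)
K(N) = 16
-30*(E(-1, -5) + K(1)) = -30*((-1 + 2*(-5)) + 16) = -30*((-1 - 10) + 16) = -30*(-11 + 16) = -30*5 = -150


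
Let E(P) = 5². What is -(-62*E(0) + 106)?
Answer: 1444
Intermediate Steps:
E(P) = 25
-(-62*E(0) + 106) = -(-62*25 + 106) = -(-1550 + 106) = -1*(-1444) = 1444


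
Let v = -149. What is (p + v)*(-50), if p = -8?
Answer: 7850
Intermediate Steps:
(p + v)*(-50) = (-8 - 149)*(-50) = -157*(-50) = 7850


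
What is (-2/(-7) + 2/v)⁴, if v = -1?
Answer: 20736/2401 ≈ 8.6364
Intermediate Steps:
(-2/(-7) + 2/v)⁴ = (-2/(-7) + 2/(-1))⁴ = (-2*(-⅐) + 2*(-1))⁴ = (2/7 - 2)⁴ = (-12/7)⁴ = 20736/2401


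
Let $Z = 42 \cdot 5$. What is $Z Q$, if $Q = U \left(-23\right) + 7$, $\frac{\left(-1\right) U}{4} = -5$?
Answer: $-95130$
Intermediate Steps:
$U = 20$ ($U = \left(-4\right) \left(-5\right) = 20$)
$Z = 210$
$Q = -453$ ($Q = 20 \left(-23\right) + 7 = -460 + 7 = -453$)
$Z Q = 210 \left(-453\right) = -95130$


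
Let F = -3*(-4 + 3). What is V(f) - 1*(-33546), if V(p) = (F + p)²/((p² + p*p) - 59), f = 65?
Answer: 281489110/8391 ≈ 33547.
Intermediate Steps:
F = 3 (F = -3*(-1) = 3)
V(p) = (3 + p)²/(-59 + 2*p²) (V(p) = (3 + p)²/((p² + p*p) - 59) = (3 + p)²/((p² + p²) - 59) = (3 + p)²/(2*p² - 59) = (3 + p)²/(-59 + 2*p²))
V(f) - 1*(-33546) = (3 + 65)²/(-59 + 2*65²) - 1*(-33546) = 68²/(-59 + 2*4225) + 33546 = 4624/(-59 + 8450) + 33546 = 4624/8391 + 33546 = 281489110/8391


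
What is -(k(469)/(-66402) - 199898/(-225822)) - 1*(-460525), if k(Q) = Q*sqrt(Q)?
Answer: 51998238326/112911 + 67*sqrt(469)/9486 ≈ 4.6052e+5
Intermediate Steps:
k(Q) = Q**(3/2)
-(k(469)/(-66402) - 199898/(-225822)) - 1*(-460525) = -(469**(3/2)/(-66402) - 199898/(-225822)) - 1*(-460525) = -((469*sqrt(469))*(-1/66402) - 199898*(-1/225822)) + 460525 = -(-67*sqrt(469)/9486 + 99949/112911) + 460525 = -(99949/112911 - 67*sqrt(469)/9486) + 460525 = (-99949/112911 + 67*sqrt(469)/9486) + 460525 = 51998238326/112911 + 67*sqrt(469)/9486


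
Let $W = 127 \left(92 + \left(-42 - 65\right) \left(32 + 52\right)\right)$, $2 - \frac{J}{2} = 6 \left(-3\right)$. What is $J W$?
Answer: $-45191680$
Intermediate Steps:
$J = 40$ ($J = 4 - 2 \cdot 6 \left(-3\right) = 4 - -36 = 4 + 36 = 40$)
$W = -1129792$ ($W = 127 \left(92 - 8988\right) = 127 \left(-8896\right) = -1129792$)
$J W = 40 \left(-1129792\right) = -45191680$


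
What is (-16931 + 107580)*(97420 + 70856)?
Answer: 15254051124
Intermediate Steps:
(-16931 + 107580)*(97420 + 70856) = 90649*168276 = 15254051124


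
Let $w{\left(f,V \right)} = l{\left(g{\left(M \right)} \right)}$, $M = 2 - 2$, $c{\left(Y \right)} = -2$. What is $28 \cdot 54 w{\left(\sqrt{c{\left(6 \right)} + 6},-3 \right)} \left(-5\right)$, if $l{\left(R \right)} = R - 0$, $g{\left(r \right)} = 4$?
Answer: $-30240$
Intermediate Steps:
$M = 0$ ($M = 2 - 2 = 0$)
$l{\left(R \right)} = R$ ($l{\left(R \right)} = R + 0 = R$)
$w{\left(f,V \right)} = 4$
$28 \cdot 54 w{\left(\sqrt{c{\left(6 \right)} + 6},-3 \right)} \left(-5\right) = 28 \cdot 54 \cdot 4 \left(-5\right) = 1512 \left(-20\right) = -30240$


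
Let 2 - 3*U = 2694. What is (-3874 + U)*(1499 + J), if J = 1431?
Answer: -41940020/3 ≈ -1.3980e+7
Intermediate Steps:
U = -2692/3 (U = ⅔ - ⅓*2694 = ⅔ - 898 = -2692/3 ≈ -897.33)
(-3874 + U)*(1499 + J) = (-3874 - 2692/3)*(1499 + 1431) = -14314/3*2930 = -41940020/3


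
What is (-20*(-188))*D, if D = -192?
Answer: -721920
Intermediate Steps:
(-20*(-188))*D = -20*(-188)*(-192) = 3760*(-192) = -721920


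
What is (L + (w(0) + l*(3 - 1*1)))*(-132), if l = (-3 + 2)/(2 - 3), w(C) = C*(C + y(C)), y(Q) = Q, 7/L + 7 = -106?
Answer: -28908/113 ≈ -255.82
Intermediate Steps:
L = -7/113 (L = 7/(-7 - 106) = 7/(-113) = 7*(-1/113) = -7/113 ≈ -0.061947)
w(C) = 2*C**2 (w(C) = C*(C + C) = C*(2*C) = 2*C**2)
l = 1 (l = -1/(-1) = -1*(-1) = 1)
(L + (w(0) + l*(3 - 1*1)))*(-132) = (-7/113 + (2*0**2 + 1*(3 - 1*1)))*(-132) = (-7/113 + (2*0 + 1*(3 - 1)))*(-132) = (-7/113 + (0 + 1*2))*(-132) = (-7/113 + (0 + 2))*(-132) = (-7/113 + 2)*(-132) = (219/113)*(-132) = -28908/113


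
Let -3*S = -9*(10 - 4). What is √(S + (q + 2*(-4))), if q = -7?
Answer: √3 ≈ 1.7320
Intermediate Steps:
S = 18 (S = -(-3)*(10 - 4) = -(-3)*6 = -⅓*(-54) = 18)
√(S + (q + 2*(-4))) = √(18 + (-7 + 2*(-4))) = √(18 + (-7 - 8)) = √(18 - 15) = √3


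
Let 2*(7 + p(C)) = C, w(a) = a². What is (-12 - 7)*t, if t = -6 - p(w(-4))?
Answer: 133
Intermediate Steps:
p(C) = -7 + C/2
t = -7 (t = -6 - (-7 + (½)*(-4)²) = -6 - (-7 + (½)*16) = -6 - (-7 + 8) = -6 - 1*1 = -6 - 1 = -7)
(-12 - 7)*t = (-12 - 7)*(-7) = -19*(-7) = 133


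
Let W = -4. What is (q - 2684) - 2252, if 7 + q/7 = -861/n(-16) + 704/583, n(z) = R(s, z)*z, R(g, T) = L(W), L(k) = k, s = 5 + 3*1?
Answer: -17199879/3392 ≈ -5070.7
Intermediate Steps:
s = 8 (s = 5 + 3 = 8)
R(g, T) = -4
n(z) = -4*z
q = -456967/3392 (q = -49 + 7*(-861/((-4*(-16))) + 704/583) = -49 + 7*(-861/64 + 704*(1/583)) = -49 + 7*(-861*1/64 + 64/53) = -49 + 7*(-861/64 + 64/53) = -49 + 7*(-41537/3392) = -49 - 290759/3392 = -456967/3392 ≈ -134.72)
(q - 2684) - 2252 = (-456967/3392 - 2684) - 2252 = -9561095/3392 - 2252 = -17199879/3392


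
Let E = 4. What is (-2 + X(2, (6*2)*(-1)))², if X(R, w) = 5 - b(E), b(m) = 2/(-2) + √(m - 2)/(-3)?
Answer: (12 + √2)²/9 ≈ 19.993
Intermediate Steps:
b(m) = -1 - √(-2 + m)/3 (b(m) = 2*(-½) + √(-2 + m)*(-⅓) = -1 - √(-2 + m)/3)
X(R, w) = 6 + √2/3 (X(R, w) = 5 - (-1 - √(-2 + 4)/3) = 5 - (-1 - √2/3) = 5 + (1 + √2/3) = 6 + √2/3)
(-2 + X(2, (6*2)*(-1)))² = (-2 + (6 + √2/3))² = (4 + √2/3)²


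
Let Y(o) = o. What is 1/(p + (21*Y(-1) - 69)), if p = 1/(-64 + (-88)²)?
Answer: -7680/691199 ≈ -0.011111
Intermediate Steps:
p = 1/7680 (p = 1/(-64 + 7744) = 1/7680 ≈ 0.00013021)
1/(p + (21*Y(-1) - 69)) = 1/(1/7680 + (21*(-1) - 69)) = 1/(1/7680 + (-21 - 69)) = 1/(1/7680 - 90) = 1/(-691199/7680) = -7680/691199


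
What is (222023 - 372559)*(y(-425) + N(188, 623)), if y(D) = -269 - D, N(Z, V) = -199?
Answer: 6473048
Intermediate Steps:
(222023 - 372559)*(y(-425) + N(188, 623)) = (222023 - 372559)*((-269 - 1*(-425)) - 199) = -150536*((-269 + 425) - 199) = -150536*(156 - 199) = -150536*(-43) = 6473048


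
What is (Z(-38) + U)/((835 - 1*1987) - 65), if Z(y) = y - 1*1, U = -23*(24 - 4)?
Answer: 499/1217 ≈ 0.41002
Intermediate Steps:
U = -460 (U = -23*20 = -460)
Z(y) = -1 + y (Z(y) = y - 1 = -1 + y)
(Z(-38) + U)/((835 - 1*1987) - 65) = ((-1 - 38) - 460)/((835 - 1*1987) - 65) = (-39 - 460)/((835 - 1987) - 65) = -499/(-1152 - 65) = -499/(-1217) = -499*(-1/1217) = 499/1217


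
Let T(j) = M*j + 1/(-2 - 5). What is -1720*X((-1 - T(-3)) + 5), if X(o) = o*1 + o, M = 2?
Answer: -244240/7 ≈ -34891.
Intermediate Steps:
T(j) = -⅐ + 2*j (T(j) = 2*j + 1/(-2 - 5) = 2*j + 1/(-7) = 2*j - ⅐ = -⅐ + 2*j)
X(o) = 2*o (X(o) = o + o = 2*o)
-1720*X((-1 - T(-3)) + 5) = -3440*((-1 - (-⅐ + 2*(-3))) + 5) = -3440*((-1 - (-⅐ - 6)) + 5) = -3440*((-1 - 1*(-43/7)) + 5) = -3440*((-1 + 43/7) + 5) = -3440*(36/7 + 5) = -3440*71/7 = -1720*142/7 = -244240/7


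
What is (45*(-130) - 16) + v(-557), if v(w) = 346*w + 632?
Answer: -197956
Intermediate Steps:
v(w) = 632 + 346*w
(45*(-130) - 16) + v(-557) = (45*(-130) - 16) + (632 + 346*(-557)) = (-5850 - 16) + (632 - 192722) = -5866 - 192090 = -197956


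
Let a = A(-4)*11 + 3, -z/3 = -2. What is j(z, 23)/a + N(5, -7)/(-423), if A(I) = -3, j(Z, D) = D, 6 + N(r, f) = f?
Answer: -3113/4230 ≈ -0.73593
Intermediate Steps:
z = 6 (z = -3*(-2) = 6)
N(r, f) = -6 + f
a = -30 (a = -3*11 + 3 = -33 + 3 = -30)
j(z, 23)/a + N(5, -7)/(-423) = 23/(-30) + (-6 - 7)/(-423) = 23*(-1/30) - 13*(-1/423) = -23/30 + 13/423 = -3113/4230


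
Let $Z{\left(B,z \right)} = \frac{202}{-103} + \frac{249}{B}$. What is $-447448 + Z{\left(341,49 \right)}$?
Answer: $- \frac{15715759339}{35123} \approx -4.4745 \cdot 10^{5}$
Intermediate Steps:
$Z{\left(B,z \right)} = - \frac{202}{103} + \frac{249}{B}$ ($Z{\left(B,z \right)} = 202 \left(- \frac{1}{103}\right) + \frac{249}{B} = - \frac{202}{103} + \frac{249}{B}$)
$-447448 + Z{\left(341,49 \right)} = -447448 - \left(\frac{202}{103} - \frac{249}{341}\right) = -447448 + \left(- \frac{202}{103} + 249 \cdot \frac{1}{341}\right) = -447448 + \left(- \frac{202}{103} + \frac{249}{341}\right) = -447448 - \frac{43235}{35123} = - \frac{15715759339}{35123}$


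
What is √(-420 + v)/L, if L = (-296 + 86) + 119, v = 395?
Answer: -5*I/91 ≈ -0.054945*I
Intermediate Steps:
L = -91 (L = -210 + 119 = -91)
√(-420 + v)/L = √(-420 + 395)/(-91) = √(-25)*(-1/91) = (5*I)*(-1/91) = -5*I/91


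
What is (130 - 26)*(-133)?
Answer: -13832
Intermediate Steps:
(130 - 26)*(-133) = 104*(-133) = -13832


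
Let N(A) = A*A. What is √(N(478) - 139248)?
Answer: 2*√22309 ≈ 298.72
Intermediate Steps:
N(A) = A²
√(N(478) - 139248) = √(478² - 139248) = √(228484 - 139248) = √89236 = 2*√22309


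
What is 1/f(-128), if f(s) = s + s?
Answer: -1/256 ≈ -0.0039063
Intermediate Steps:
f(s) = 2*s
1/f(-128) = 1/(2*(-128)) = 1/(-256) = -1/256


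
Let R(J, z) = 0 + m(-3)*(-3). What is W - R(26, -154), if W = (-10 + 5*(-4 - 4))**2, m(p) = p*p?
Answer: 2527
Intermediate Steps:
m(p) = p**2
R(J, z) = -27 (R(J, z) = 0 + (-3)**2*(-3) = 0 + 9*(-3) = 0 - 27 = -27)
W = 2500 (W = (-10 + 5*(-8))**2 = (-10 - 40)**2 = (-50)**2 = 2500)
W - R(26, -154) = 2500 - 1*(-27) = 2500 + 27 = 2527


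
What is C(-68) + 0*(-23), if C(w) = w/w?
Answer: 1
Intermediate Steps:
C(w) = 1
C(-68) + 0*(-23) = 1 + 0*(-23) = 1 + 0 = 1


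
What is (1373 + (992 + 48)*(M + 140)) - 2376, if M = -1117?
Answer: -1017083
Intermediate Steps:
(1373 + (992 + 48)*(M + 140)) - 2376 = (1373 + (992 + 48)*(-1117 + 140)) - 2376 = (1373 + 1040*(-977)) - 2376 = (1373 - 1016080) - 2376 = -1014707 - 2376 = -1017083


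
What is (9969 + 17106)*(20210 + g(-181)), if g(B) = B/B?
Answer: 547212825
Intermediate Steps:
g(B) = 1
(9969 + 17106)*(20210 + g(-181)) = (9969 + 17106)*(20210 + 1) = 27075*20211 = 547212825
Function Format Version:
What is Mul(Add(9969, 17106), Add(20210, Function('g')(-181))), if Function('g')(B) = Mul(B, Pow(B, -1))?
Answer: 547212825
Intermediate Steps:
Function('g')(B) = 1
Mul(Add(9969, 17106), Add(20210, Function('g')(-181))) = Mul(Add(9969, 17106), Add(20210, 1)) = Mul(27075, 20211) = 547212825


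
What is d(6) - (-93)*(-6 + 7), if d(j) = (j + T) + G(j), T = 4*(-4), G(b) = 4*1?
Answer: 87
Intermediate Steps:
G(b) = 4
T = -16
d(j) = -12 + j (d(j) = (j - 16) + 4 = (-16 + j) + 4 = -12 + j)
d(6) - (-93)*(-6 + 7) = (-12 + 6) - (-93)*(-6 + 7) = -6 - (-93) = -6 - 93*(-1) = -6 + 93 = 87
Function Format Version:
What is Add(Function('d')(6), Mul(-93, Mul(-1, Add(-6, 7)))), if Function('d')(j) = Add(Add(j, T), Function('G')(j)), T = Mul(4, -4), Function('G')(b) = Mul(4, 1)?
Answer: 87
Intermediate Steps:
Function('G')(b) = 4
T = -16
Function('d')(j) = Add(-12, j) (Function('d')(j) = Add(Add(j, -16), 4) = Add(Add(-16, j), 4) = Add(-12, j))
Add(Function('d')(6), Mul(-93, Mul(-1, Add(-6, 7)))) = Add(Add(-12, 6), Mul(-93, Mul(-1, Add(-6, 7)))) = Add(-6, Mul(-93, Mul(-1, 1))) = Add(-6, Mul(-93, -1)) = Add(-6, 93) = 87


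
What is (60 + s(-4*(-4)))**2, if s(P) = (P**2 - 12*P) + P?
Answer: 19600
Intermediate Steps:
s(P) = P**2 - 11*P
(60 + s(-4*(-4)))**2 = (60 + (-4*(-4))*(-11 - 4*(-4)))**2 = (60 + 16*(-11 + 16))**2 = (60 + 16*5)**2 = (60 + 80)**2 = 140**2 = 19600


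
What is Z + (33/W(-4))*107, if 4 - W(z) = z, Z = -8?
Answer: 3467/8 ≈ 433.38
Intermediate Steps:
W(z) = 4 - z
Z + (33/W(-4))*107 = -8 + (33/(4 - 1*(-4)))*107 = -8 + (33/(4 + 4))*107 = -8 + (33/8)*107 = -8 + 3531/8 = 3467/8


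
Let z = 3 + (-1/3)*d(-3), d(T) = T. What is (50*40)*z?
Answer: 8000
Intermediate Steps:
z = 4 (z = 3 - 1/3*(-3) = 3 + 1 = 4)
(50*40)*z = (50*40)*4 = 2000*4 = 8000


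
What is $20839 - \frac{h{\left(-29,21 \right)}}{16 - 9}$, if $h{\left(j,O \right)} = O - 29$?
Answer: $\frac{145881}{7} \approx 20840.0$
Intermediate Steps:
$h{\left(j,O \right)} = -29 + O$
$20839 - \frac{h{\left(-29,21 \right)}}{16 - 9} = 20839 - \frac{-29 + 21}{16 - 9} = 20839 - - \frac{8}{7} = 20839 + \frac{8}{7} = \frac{145881}{7}$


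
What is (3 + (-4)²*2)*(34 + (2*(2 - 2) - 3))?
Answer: 1085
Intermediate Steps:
(3 + (-4)²*2)*(34 + (2*(2 - 2) - 3)) = (3 + 16*2)*(34 + (2*0 - 3)) = (3 + 32)*(34 + (0 - 3)) = 35*(34 - 3) = 35*31 = 1085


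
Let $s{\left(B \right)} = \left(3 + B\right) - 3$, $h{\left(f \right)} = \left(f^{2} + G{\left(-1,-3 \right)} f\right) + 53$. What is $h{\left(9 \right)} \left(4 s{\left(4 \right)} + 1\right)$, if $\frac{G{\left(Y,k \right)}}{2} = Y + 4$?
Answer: $3196$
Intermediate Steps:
$G{\left(Y,k \right)} = 8 + 2 Y$ ($G{\left(Y,k \right)} = 2 \left(Y + 4\right) = 2 \left(4 + Y\right) = 8 + 2 Y$)
$h{\left(f \right)} = 53 + f^{2} + 6 f$ ($h{\left(f \right)} = \left(f^{2} + \left(8 + 2 \left(-1\right)\right) f\right) + 53 = \left(f^{2} + \left(8 - 2\right) f\right) + 53 = \left(f^{2} + 6 f\right) + 53 = 53 + f^{2} + 6 f$)
$s{\left(B \right)} = B$
$h{\left(9 \right)} \left(4 s{\left(4 \right)} + 1\right) = \left(53 + 9^{2} + 6 \cdot 9\right) \left(4 \cdot 4 + 1\right) = \left(53 + 81 + 54\right) \left(16 + 1\right) = 188 \cdot 17 = 3196$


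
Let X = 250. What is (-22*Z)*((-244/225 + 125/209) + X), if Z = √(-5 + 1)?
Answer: -46933516*I/4275 ≈ -10979.0*I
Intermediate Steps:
Z = 2*I (Z = √(-4) = 2*I ≈ 2.0*I)
(-22*Z)*((-244/225 + 125/209) + X) = (-44*I)*((-244/225 + 125/209) + 250) = (-44*I)*(-22871/47025 + 250) = -44*I*(11733379/47025) = -46933516*I/4275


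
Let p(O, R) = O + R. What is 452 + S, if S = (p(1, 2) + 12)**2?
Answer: 677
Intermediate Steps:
S = 225 (S = ((1 + 2) + 12)**2 = (3 + 12)**2 = 15**2 = 225)
452 + S = 452 + 225 = 677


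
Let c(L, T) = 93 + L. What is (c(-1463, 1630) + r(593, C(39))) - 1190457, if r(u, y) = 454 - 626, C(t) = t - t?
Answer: -1191999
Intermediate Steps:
C(t) = 0
r(u, y) = -172
(c(-1463, 1630) + r(593, C(39))) - 1190457 = ((93 - 1463) - 172) - 1190457 = (-1370 - 172) - 1190457 = -1542 - 1190457 = -1191999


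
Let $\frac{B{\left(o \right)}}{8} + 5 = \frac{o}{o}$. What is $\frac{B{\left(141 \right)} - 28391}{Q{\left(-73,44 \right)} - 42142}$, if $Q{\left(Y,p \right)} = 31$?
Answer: $\frac{28423}{42111} \approx 0.67495$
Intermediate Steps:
$B{\left(o \right)} = -32$ ($B{\left(o \right)} = -40 + 8 \frac{o}{o} = -40 + 8 \cdot 1 = -40 + 8 = -32$)
$\frac{B{\left(141 \right)} - 28391}{Q{\left(-73,44 \right)} - 42142} = \frac{-32 - 28391}{31 - 42142} = - \frac{28423}{-42111} = \left(-28423\right) \left(- \frac{1}{42111}\right) = \frac{28423}{42111}$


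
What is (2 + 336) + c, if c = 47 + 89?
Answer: 474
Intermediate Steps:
c = 136
(2 + 336) + c = (2 + 336) + 136 = 338 + 136 = 474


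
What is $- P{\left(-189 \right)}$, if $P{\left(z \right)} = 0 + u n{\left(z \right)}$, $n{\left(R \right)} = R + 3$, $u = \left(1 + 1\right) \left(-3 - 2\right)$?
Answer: $-1860$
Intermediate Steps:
$u = -10$ ($u = 2 \left(-5\right) = -10$)
$n{\left(R \right)} = 3 + R$
$P{\left(z \right)} = -30 - 10 z$ ($P{\left(z \right)} = 0 - 10 \left(3 + z\right) = 0 - \left(30 + 10 z\right) = -30 - 10 z$)
$- P{\left(-189 \right)} = - (-30 - -1890) = - (-30 + 1890) = \left(-1\right) 1860 = -1860$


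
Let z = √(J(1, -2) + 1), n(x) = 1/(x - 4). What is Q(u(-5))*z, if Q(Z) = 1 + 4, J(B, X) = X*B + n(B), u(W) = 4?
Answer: 10*I*√3/3 ≈ 5.7735*I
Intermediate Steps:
n(x) = 1/(-4 + x)
J(B, X) = 1/(-4 + B) + B*X (J(B, X) = X*B + 1/(-4 + B) = B*X + 1/(-4 + B) = 1/(-4 + B) + B*X)
Q(Z) = 5
z = 2*I*√3/3 (z = √((1 + 1*(-2)*(-4 + 1))/(-4 + 1) + 1) = √((1 + 1*(-2)*(-3))/(-3) + 1) = √(-(1 + 6)/3 + 1) = √(-⅓*7 + 1) = √(-7/3 + 1) = √(-4/3) = 2*I*√3/3 ≈ 1.1547*I)
Q(u(-5))*z = 5*(2*I*√3/3) = 10*I*√3/3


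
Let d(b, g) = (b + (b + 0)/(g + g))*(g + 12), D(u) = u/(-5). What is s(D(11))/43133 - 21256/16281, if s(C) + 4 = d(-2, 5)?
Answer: -4587545407/3511241865 ≈ -1.3065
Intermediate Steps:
D(u) = -u/5 (D(u) = u*(-1/5) = -u/5)
d(b, g) = (12 + g)*(b + b/(2*g)) (d(b, g) = (b + b/((2*g)))*(12 + g) = (b + b*(1/(2*g)))*(12 + g) = (b + b/(2*g))*(12 + g) = (12 + g)*(b + b/(2*g)))
s(C) = -207/5 (s(C) = -4 + (1/2)*(-2)*(12 + 5*(25 + 2*5))/5 = -4 + (1/2)*(-2)*(1/5)*(12 + 5*(25 + 10)) = -4 + (1/2)*(-2)*(1/5)*(12 + 5*35) = -4 + (1/2)*(-2)*(1/5)*(12 + 175) = -4 + (1/2)*(-2)*(1/5)*187 = -4 - 187/5 = -207/5)
s(D(11))/43133 - 21256/16281 = -207/5/43133 - 21256/16281 = -207/5*1/43133 - 21256*1/16281 = -207/215665 - 21256/16281 = -4587545407/3511241865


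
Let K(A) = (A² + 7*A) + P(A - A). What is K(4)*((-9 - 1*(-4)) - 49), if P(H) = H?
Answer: -2376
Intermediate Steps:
K(A) = A² + 7*A (K(A) = (A² + 7*A) + (A - A) = (A² + 7*A) + 0 = A² + 7*A)
K(4)*((-9 - 1*(-4)) - 49) = (4*(7 + 4))*((-9 - 1*(-4)) - 49) = (4*11)*((-9 + 4) - 49) = 44*(-5 - 49) = 44*(-54) = -2376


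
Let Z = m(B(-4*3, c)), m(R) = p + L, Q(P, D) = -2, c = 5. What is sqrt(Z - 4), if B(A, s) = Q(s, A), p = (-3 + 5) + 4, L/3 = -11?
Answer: I*sqrt(31) ≈ 5.5678*I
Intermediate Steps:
L = -33 (L = 3*(-11) = -33)
p = 6 (p = 2 + 4 = 6)
B(A, s) = -2
m(R) = -27 (m(R) = 6 - 33 = -27)
Z = -27
sqrt(Z - 4) = sqrt(-27 - 4) = sqrt(-31) = I*sqrt(31)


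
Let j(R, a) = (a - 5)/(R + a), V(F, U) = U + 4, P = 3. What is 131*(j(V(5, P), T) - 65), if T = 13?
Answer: -42313/5 ≈ -8462.6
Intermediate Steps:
V(F, U) = 4 + U
j(R, a) = (-5 + a)/(R + a)
131*(j(V(5, P), T) - 65) = 131*((-5 + 13)/((4 + 3) + 13) - 65) = 131*(8/(7 + 13) - 65) = 131*(8/20 - 65) = 131*((1/20)*8 - 65) = 131*(2/5 - 65) = 131*(-323/5) = -42313/5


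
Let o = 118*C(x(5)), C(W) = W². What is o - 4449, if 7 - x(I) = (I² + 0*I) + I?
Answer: 57973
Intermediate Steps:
x(I) = 7 - I - I² (x(I) = 7 - ((I² + 0*I) + I) = 7 - ((I² + 0) + I) = 7 - (I² + I) = 7 - (I + I²) = 7 + (-I - I²) = 7 - I - I²)
o = 62422 (o = 118*(7 - 1*5 - 1*5²)² = 118*(7 - 5 - 1*25)² = 118*(7 - 5 - 25)² = 118*(-23)² = 118*529 = 62422)
o - 4449 = 62422 - 4449 = 57973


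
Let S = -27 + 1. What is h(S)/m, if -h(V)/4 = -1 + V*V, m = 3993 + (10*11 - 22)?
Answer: -2700/4081 ≈ -0.66160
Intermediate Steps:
m = 4081 (m = 3993 + (110 - 22) = 3993 + 88 = 4081)
S = -26
h(V) = 4 - 4*V² (h(V) = -4*(-1 + V*V) = -4*(-1 + V²) = 4 - 4*V²)
h(S)/m = (4 - 4*(-26)²)/4081 = (4 - 4*676)*(1/4081) = (4 - 2704)*(1/4081) = -2700*1/4081 = -2700/4081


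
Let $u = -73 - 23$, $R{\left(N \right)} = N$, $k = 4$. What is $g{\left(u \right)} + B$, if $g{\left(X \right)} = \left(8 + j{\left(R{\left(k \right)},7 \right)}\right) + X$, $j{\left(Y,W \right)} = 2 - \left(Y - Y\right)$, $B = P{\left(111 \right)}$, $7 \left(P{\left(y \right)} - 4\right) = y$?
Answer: $- \frac{463}{7} \approx -66.143$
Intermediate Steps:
$P{\left(y \right)} = 4 + \frac{y}{7}$
$B = \frac{139}{7}$ ($B = 4 + \frac{1}{7} \cdot 111 = 4 + \frac{111}{7} = \frac{139}{7} \approx 19.857$)
$j{\left(Y,W \right)} = 2$ ($j{\left(Y,W \right)} = 2 - 0 = 2 + 0 = 2$)
$u = -96$ ($u = -73 - 23 = -96$)
$g{\left(X \right)} = 10 + X$ ($g{\left(X \right)} = \left(8 + 2\right) + X = 10 + X$)
$g{\left(u \right)} + B = \left(10 - 96\right) + \frac{139}{7} = -86 + \frac{139}{7} = - \frac{463}{7}$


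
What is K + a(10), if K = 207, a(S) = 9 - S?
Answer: 206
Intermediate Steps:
K + a(10) = 207 + (9 - 1*10) = 207 + (9 - 10) = 207 - 1 = 206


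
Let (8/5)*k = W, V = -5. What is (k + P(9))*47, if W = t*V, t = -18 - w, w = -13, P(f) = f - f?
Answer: 5875/8 ≈ 734.38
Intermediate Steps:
P(f) = 0
t = -5 (t = -18 - 1*(-13) = -18 + 13 = -5)
W = 25 (W = -5*(-5) = 25)
k = 125/8 (k = (5/8)*25 = 125/8 ≈ 15.625)
(k + P(9))*47 = (125/8 + 0)*47 = (125/8)*47 = 5875/8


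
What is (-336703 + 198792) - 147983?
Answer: -285894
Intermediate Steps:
(-336703 + 198792) - 147983 = -137911 - 147983 = -285894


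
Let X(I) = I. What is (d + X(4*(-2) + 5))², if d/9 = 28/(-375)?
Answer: 210681/15625 ≈ 13.484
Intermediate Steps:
d = -84/125 (d = 9*(28/(-375)) = 9*(28*(-1/375)) = 9*(-28/375) = -84/125 ≈ -0.67200)
(d + X(4*(-2) + 5))² = (-84/125 + (4*(-2) + 5))² = (-84/125 + (-8 + 5))² = (-84/125 - 3)² = (-459/125)² = 210681/15625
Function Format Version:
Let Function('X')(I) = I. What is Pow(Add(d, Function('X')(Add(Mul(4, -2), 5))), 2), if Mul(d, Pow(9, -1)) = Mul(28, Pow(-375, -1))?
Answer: Rational(210681, 15625) ≈ 13.484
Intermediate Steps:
d = Rational(-84, 125) (d = Mul(9, Mul(28, Pow(-375, -1))) = Mul(9, Mul(28, Rational(-1, 375))) = Mul(9, Rational(-28, 375)) = Rational(-84, 125) ≈ -0.67200)
Pow(Add(d, Function('X')(Add(Mul(4, -2), 5))), 2) = Pow(Add(Rational(-84, 125), Add(Mul(4, -2), 5)), 2) = Pow(Add(Rational(-84, 125), Add(-8, 5)), 2) = Pow(Add(Rational(-84, 125), -3), 2) = Pow(Rational(-459, 125), 2) = Rational(210681, 15625)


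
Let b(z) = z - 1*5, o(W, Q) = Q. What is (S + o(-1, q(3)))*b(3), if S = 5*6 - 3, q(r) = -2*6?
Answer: -30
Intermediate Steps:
q(r) = -12
S = 27 (S = 30 - 3 = 27)
b(z) = -5 + z (b(z) = z - 5 = -5 + z)
(S + o(-1, q(3)))*b(3) = (27 - 12)*(-5 + 3) = 15*(-2) = -30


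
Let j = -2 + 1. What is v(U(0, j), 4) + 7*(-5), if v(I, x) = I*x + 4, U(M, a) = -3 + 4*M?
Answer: -43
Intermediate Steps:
j = -1
v(I, x) = 4 + I*x
v(U(0, j), 4) + 7*(-5) = (4 + (-3 + 4*0)*4) + 7*(-5) = (4 + (-3 + 0)*4) - 35 = (4 - 3*4) - 35 = (4 - 12) - 35 = -8 - 35 = -43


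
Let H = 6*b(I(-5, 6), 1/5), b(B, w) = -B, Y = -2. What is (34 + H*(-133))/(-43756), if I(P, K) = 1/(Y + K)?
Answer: -467/87512 ≈ -0.0053364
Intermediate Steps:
I(P, K) = 1/(-2 + K)
H = -3/2 (H = 6*(-1/(-2 + 6)) = 6*(-1/4) = 6*(-1*¼) = 6*(-¼) = -3/2 ≈ -1.5000)
(34 + H*(-133))/(-43756) = (34 - 3/2*(-133))/(-43756) = (34 + 399/2)*(-1/43756) = (467/2)*(-1/43756) = -467/87512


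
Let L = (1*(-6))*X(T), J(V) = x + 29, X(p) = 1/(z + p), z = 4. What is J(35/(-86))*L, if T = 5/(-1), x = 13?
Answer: 252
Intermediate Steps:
T = -5 (T = 5*(-1) = -5)
X(p) = 1/(4 + p)
J(V) = 42 (J(V) = 13 + 29 = 42)
L = 6 (L = (1*(-6))/(4 - 5) = -6/(-1) = -6*(-1) = 6)
J(35/(-86))*L = 42*6 = 252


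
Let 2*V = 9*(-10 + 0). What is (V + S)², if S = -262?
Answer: 94249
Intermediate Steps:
V = -45 (V = (9*(-10 + 0))/2 = (9*(-10))/2 = (½)*(-90) = -45)
(V + S)² = (-45 - 262)² = (-307)² = 94249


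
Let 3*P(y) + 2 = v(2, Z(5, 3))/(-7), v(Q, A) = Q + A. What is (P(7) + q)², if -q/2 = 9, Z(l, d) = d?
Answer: 157609/441 ≈ 357.39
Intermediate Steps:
q = -18 (q = -2*9 = -18)
v(Q, A) = A + Q
P(y) = -19/21 (P(y) = -⅔ + ((3 + 2)/(-7))/3 = -⅔ + (5*(-⅐))/3 = -⅔ + (⅓)*(-5/7) = -⅔ - 5/21 = -19/21)
(P(7) + q)² = (-19/21 - 18)² = (-397/21)² = 157609/441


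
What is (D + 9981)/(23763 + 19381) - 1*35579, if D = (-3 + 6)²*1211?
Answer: -191874937/5393 ≈ -35579.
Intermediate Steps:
D = 10899 (D = 3²*1211 = 9*1211 = 10899)
(D + 9981)/(23763 + 19381) - 1*35579 = (10899 + 9981)/(23763 + 19381) - 1*35579 = 20880/43144 - 35579 = 20880*(1/43144) - 35579 = 2610/5393 - 35579 = -191874937/5393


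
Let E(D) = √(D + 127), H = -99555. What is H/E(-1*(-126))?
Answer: -99555*√253/253 ≈ -6259.0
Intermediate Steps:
E(D) = √(127 + D)
H/E(-1*(-126)) = -99555/√(127 - 1*(-126)) = -99555/√(127 + 126) = -99555*√253/253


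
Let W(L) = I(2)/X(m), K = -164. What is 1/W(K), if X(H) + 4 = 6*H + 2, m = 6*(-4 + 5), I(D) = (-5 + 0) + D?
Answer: -34/3 ≈ -11.333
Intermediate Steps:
I(D) = -5 + D
m = 6 (m = 6*1 = 6)
X(H) = -2 + 6*H (X(H) = -4 + (6*H + 2) = -4 + (2 + 6*H) = -2 + 6*H)
W(L) = -3/34 (W(L) = (-5 + 2)/(-2 + 6*6) = -3/(-2 + 36) = -3/34)
1/W(K) = 1/(-3/34) = -34/3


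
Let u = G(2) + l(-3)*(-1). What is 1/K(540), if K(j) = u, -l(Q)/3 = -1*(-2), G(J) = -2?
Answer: ¼ ≈ 0.25000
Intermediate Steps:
l(Q) = -6 (l(Q) = -(-3)*(-2) = -3*2 = -6)
u = 4 (u = -2 - 6*(-1) = -2 + 6 = 4)
K(j) = 4
1/K(540) = 1/4 = ¼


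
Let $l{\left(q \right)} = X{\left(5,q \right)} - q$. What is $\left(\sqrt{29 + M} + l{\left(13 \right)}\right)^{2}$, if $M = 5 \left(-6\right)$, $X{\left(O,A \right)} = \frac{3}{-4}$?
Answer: $\frac{3009}{16} - \frac{55 i}{2} \approx 188.06 - 27.5 i$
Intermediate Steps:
$X{\left(O,A \right)} = - \frac{3}{4}$ ($X{\left(O,A \right)} = 3 \left(- \frac{1}{4}\right) = - \frac{3}{4}$)
$M = -30$
$l{\left(q \right)} = - \frac{3}{4} - q$
$\left(\sqrt{29 + M} + l{\left(13 \right)}\right)^{2} = \left(\sqrt{29 - 30} - \frac{55}{4}\right)^{2} = \left(\sqrt{-1} - \frac{55}{4}\right)^{2} = \left(i - \frac{55}{4}\right)^{2} = \left(- \frac{55}{4} + i\right)^{2}$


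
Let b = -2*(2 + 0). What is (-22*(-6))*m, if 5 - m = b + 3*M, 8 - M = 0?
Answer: -1980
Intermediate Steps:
M = 8 (M = 8 - 1*0 = 8 + 0 = 8)
b = -4 (b = -2*2 = -4)
m = -15 (m = 5 - (-4 + 3*8) = 5 - (-4 + 24) = 5 - 1*20 = 5 - 20 = -15)
(-22*(-6))*m = -22*(-6)*(-15) = 132*(-15) = -1980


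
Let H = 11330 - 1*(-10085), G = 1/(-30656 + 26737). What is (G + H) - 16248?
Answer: 20249472/3919 ≈ 5167.0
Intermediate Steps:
G = -1/3919 (G = 1/(-3919) = -1/3919 ≈ -0.00025517)
H = 21415 (H = 11330 + 10085 = 21415)
(G + H) - 16248 = (-1/3919 + 21415) - 16248 = 83925384/3919 - 16248 = 20249472/3919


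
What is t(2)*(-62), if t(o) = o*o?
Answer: -248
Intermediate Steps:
t(o) = o**2
t(2)*(-62) = 2**2*(-62) = 4*(-62) = -248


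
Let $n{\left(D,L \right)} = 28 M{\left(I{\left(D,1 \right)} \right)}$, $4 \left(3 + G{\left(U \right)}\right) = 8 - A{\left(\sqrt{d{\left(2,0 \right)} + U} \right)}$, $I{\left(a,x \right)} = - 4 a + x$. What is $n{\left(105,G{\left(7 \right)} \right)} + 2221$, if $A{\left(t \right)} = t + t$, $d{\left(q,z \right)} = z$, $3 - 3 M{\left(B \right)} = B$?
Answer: $\frac{18479}{3} \approx 6159.7$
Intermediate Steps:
$I{\left(a,x \right)} = x - 4 a$
$M{\left(B \right)} = 1 - \frac{B}{3}$
$A{\left(t \right)} = 2 t$
$G{\left(U \right)} = -1 - \frac{\sqrt{U}}{2}$ ($G{\left(U \right)} = -3 + \frac{8 - 2 \sqrt{0 + U}}{4} = -3 + \frac{8 - 2 \sqrt{U}}{4} = -3 - \left(-2 + \frac{\sqrt{U}}{2}\right) = -1 - \frac{\sqrt{U}}{2}$)
$n{\left(D,L \right)} = \frac{56}{3} + \frac{112 D}{3}$ ($n{\left(D,L \right)} = 28 \left(1 - \frac{1 - 4 D}{3}\right) = 28 \left(1 + \left(- \frac{1}{3} + \frac{4 D}{3}\right)\right) = 28 \left(\frac{2}{3} + \frac{4 D}{3}\right) = \frac{56}{3} + \frac{112 D}{3}$)
$n{\left(105,G{\left(7 \right)} \right)} + 2221 = \left(\frac{56}{3} + \frac{112}{3} \cdot 105\right) + 2221 = \left(\frac{56}{3} + 3920\right) + 2221 = \frac{11816}{3} + 2221 = \frac{18479}{3}$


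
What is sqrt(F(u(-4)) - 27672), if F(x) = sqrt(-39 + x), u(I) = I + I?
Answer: sqrt(-27672 + I*sqrt(47)) ≈ 0.021 + 166.35*I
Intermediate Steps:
u(I) = 2*I
sqrt(F(u(-4)) - 27672) = sqrt(sqrt(-39 + 2*(-4)) - 27672) = sqrt(sqrt(-39 - 8) - 27672) = sqrt(sqrt(-47) - 27672) = sqrt(I*sqrt(47) - 27672) = sqrt(-27672 + I*sqrt(47))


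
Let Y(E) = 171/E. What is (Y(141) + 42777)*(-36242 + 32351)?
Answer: -7823151216/47 ≈ -1.6645e+8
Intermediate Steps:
(Y(141) + 42777)*(-36242 + 32351) = (171/141 + 42777)*(-36242 + 32351) = (171*(1/141) + 42777)*(-3891) = (57/47 + 42777)*(-3891) = (2010576/47)*(-3891) = -7823151216/47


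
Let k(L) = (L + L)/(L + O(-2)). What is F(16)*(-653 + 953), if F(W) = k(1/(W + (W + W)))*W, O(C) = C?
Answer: -1920/19 ≈ -101.05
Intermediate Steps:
k(L) = 2*L/(-2 + L) (k(L) = (L + L)/(L - 2) = (2*L)/(-2 + L) = 2*L/(-2 + L))
F(W) = 2/(3*(-2 + 1/(3*W))) (F(W) = (2/((W + (W + W))*(-2 + 1/(W + (W + W)))))*W = (2/((W + 2*W)*(-2 + 1/(W + 2*W))))*W = (2/(((3*W))*(-2 + 1/(3*W))))*W = (2*(1/(3*W))/(-2 + 1/(3*W)))*W = (2/(3*W*(-2 + 1/(3*W))))*W = 2/(3*(-2 + 1/(3*W))))
F(16)*(-653 + 953) = (-2*16/(-1 + 6*16))*(-653 + 953) = -2*16/(-1 + 96)*300 = -2*16/95*300 = -2*16*1/95*300 = -32/95*300 = -1920/19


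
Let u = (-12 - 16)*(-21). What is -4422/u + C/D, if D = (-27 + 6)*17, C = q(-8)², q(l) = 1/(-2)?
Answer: -75181/9996 ≈ -7.5211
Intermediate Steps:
q(l) = -½
C = ¼ (C = (-½)² = ¼ ≈ 0.25000)
D = -357 (D = -21*17 = -357)
u = 588 (u = -28*(-21) = 588)
-4422/u + C/D = -4422/588 + (¼)/(-357) = -4422*1/588 + (¼)*(-1/357) = -737/98 - 1/1428 = -75181/9996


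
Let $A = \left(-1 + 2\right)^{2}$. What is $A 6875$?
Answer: $6875$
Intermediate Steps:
$A = 1$ ($A = 1^{2} = 1$)
$A 6875 = 1 \cdot 6875 = 6875$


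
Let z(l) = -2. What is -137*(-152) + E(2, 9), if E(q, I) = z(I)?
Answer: 20822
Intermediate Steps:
E(q, I) = -2
-137*(-152) + E(2, 9) = -137*(-152) - 2 = 20824 - 2 = 20822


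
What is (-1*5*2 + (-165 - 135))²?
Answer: 96100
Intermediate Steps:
(-1*5*2 + (-165 - 135))² = (-5*2 - 300)² = (-10 - 300)² = (-310)² = 96100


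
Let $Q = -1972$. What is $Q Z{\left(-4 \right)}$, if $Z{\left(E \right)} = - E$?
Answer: $-7888$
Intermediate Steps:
$Q Z{\left(-4 \right)} = - 1972 \left(\left(-1\right) \left(-4\right)\right) = \left(-1972\right) 4 = -7888$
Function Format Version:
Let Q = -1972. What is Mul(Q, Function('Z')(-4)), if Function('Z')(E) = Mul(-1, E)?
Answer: -7888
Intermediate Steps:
Mul(Q, Function('Z')(-4)) = Mul(-1972, Mul(-1, -4)) = Mul(-1972, 4) = -7888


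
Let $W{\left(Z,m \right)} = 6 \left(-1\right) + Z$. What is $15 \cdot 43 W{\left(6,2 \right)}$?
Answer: $0$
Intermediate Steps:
$W{\left(Z,m \right)} = -6 + Z$
$15 \cdot 43 W{\left(6,2 \right)} = 15 \cdot 43 \left(-6 + 6\right) = 645 \cdot 0 = 0$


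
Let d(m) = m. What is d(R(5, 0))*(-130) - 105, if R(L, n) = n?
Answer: -105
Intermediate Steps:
d(R(5, 0))*(-130) - 105 = 0*(-130) - 105 = 0 - 105 = -105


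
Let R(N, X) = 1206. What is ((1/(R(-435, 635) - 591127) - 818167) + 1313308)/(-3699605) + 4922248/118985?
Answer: 2141585364246743348/51936349988635385 ≈ 41.235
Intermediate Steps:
((1/(R(-435, 635) - 591127) - 818167) + 1313308)/(-3699605) + 4922248/118985 = ((1/(1206 - 591127) - 818167) + 1313308)/(-3699605) + 4922248/118985 = ((1/(-589921) - 818167) + 1313308)*(-1/3699605) + 4922248*(1/118985) = ((-1/589921 - 818167) + 1313308)*(-1/3699605) + 4922248/118985 = (-482653894808/589921 + 1313308)*(-1/3699605) + 4922248/118985 = (292094073860/589921)*(-1/3699605) + 4922248/118985 = -58418814772/436494936241 + 4922248/118985 = 2141585364246743348/51936349988635385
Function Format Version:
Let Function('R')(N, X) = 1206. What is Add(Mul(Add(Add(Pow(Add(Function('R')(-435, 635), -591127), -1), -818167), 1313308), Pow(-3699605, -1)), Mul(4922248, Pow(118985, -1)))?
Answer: Rational(2141585364246743348, 51936349988635385) ≈ 41.235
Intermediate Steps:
Add(Mul(Add(Add(Pow(Add(Function('R')(-435, 635), -591127), -1), -818167), 1313308), Pow(-3699605, -1)), Mul(4922248, Pow(118985, -1))) = Add(Mul(Add(Add(Pow(Add(1206, -591127), -1), -818167), 1313308), Pow(-3699605, -1)), Mul(4922248, Pow(118985, -1))) = Add(Mul(Add(Add(Pow(-589921, -1), -818167), 1313308), Rational(-1, 3699605)), Mul(4922248, Rational(1, 118985))) = Add(Mul(Add(Add(Rational(-1, 589921), -818167), 1313308), Rational(-1, 3699605)), Rational(4922248, 118985)) = Add(Mul(Add(Rational(-482653894808, 589921), 1313308), Rational(-1, 3699605)), Rational(4922248, 118985)) = Add(Mul(Rational(292094073860, 589921), Rational(-1, 3699605)), Rational(4922248, 118985)) = Add(Rational(-58418814772, 436494936241), Rational(4922248, 118985)) = Rational(2141585364246743348, 51936349988635385)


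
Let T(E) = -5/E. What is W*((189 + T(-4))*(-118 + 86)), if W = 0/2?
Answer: 0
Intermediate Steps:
W = 0 (W = 0*(½) = 0)
W*((189 + T(-4))*(-118 + 86)) = 0*((189 - 5/(-4))*(-118 + 86)) = 0*((189 - 5*(-¼))*(-32)) = 0*((189 + 5/4)*(-32)) = 0*((761/4)*(-32)) = 0*(-6088) = 0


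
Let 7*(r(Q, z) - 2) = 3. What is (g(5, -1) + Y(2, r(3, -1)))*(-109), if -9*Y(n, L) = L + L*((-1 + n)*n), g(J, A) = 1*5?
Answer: -9592/21 ≈ -456.76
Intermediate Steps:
g(J, A) = 5
r(Q, z) = 17/7 (r(Q, z) = 2 + (⅐)*3 = 2 + 3/7 = 17/7)
Y(n, L) = -L/9 - L*n*(-1 + n)/9 (Y(n, L) = -(L + L*((-1 + n)*n))/9 = -(L + L*(n*(-1 + n)))/9 = -(L + L*n*(-1 + n))/9 = -L/9 - L*n*(-1 + n)/9)
(g(5, -1) + Y(2, r(3, -1)))*(-109) = (5 + (⅑)*(17/7)*(-1 + 2 - 1*2²))*(-109) = (5 + (⅑)*(17/7)*(-1 + 2 - 1*4))*(-109) = (5 + (⅑)*(17/7)*(-1 + 2 - 4))*(-109) = (5 + (⅑)*(17/7)*(-3))*(-109) = (5 - 17/21)*(-109) = (88/21)*(-109) = -9592/21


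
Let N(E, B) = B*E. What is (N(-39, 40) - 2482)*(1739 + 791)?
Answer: -10226260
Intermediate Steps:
(N(-39, 40) - 2482)*(1739 + 791) = (40*(-39) - 2482)*(1739 + 791) = (-1560 - 2482)*2530 = -4042*2530 = -10226260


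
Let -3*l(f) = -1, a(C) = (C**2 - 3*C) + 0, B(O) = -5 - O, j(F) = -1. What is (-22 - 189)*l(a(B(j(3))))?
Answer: -211/3 ≈ -70.333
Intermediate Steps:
a(C) = C**2 - 3*C
l(f) = 1/3 (l(f) = -1/3*(-1) = 1/3)
(-22 - 189)*l(a(B(j(3)))) = (-22 - 189)*(1/3) = -211*1/3 = -211/3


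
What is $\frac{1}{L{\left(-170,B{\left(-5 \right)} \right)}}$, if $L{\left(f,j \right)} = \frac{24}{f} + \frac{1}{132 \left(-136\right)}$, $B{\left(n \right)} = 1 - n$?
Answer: $- \frac{89760}{12677} \approx -7.0805$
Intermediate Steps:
$L{\left(f,j \right)} = - \frac{1}{17952} + \frac{24}{f}$ ($L{\left(f,j \right)} = \frac{24}{f} + \frac{1}{132} \left(- \frac{1}{136}\right) = \frac{24}{f} - \frac{1}{17952} = - \frac{1}{17952} + \frac{24}{f}$)
$\frac{1}{L{\left(-170,B{\left(-5 \right)} \right)}} = \frac{1}{\frac{1}{17952} \frac{1}{-170} \left(430848 - -170\right)} = \frac{1}{\frac{1}{17952} \left(- \frac{1}{170}\right) \left(430848 + 170\right)} = \frac{1}{\frac{1}{17952} \left(- \frac{1}{170}\right) 431018} = \frac{1}{- \frac{12677}{89760}} = - \frac{89760}{12677}$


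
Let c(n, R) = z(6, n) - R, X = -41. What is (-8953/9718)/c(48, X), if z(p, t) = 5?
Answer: -8953/447028 ≈ -0.020028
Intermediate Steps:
c(n, R) = 5 - R
(-8953/9718)/c(48, X) = (-8953/9718)/(5 - 1*(-41)) = (-8953*1/9718)/(5 + 41) = -8953/9718/46 = -8953/9718*1/46 = -8953/447028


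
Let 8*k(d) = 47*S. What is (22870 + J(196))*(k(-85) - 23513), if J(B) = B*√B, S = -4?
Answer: -602863911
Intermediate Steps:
k(d) = -47/2 (k(d) = (47*(-4))/8 = (⅛)*(-188) = -47/2)
J(B) = B^(3/2)
(22870 + J(196))*(k(-85) - 23513) = (22870 + 196^(3/2))*(-47/2 - 23513) = (22870 + 2744)*(-47073/2) = 25614*(-47073/2) = -602863911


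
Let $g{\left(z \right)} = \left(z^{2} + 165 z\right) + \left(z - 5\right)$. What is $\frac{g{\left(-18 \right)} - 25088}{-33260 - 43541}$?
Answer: $\frac{27757}{76801} \approx 0.36141$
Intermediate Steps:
$g{\left(z \right)} = -5 + z^{2} + 166 z$ ($g{\left(z \right)} = \left(z^{2} + 165 z\right) + \left(-5 + z\right) = -5 + z^{2} + 166 z$)
$\frac{g{\left(-18 \right)} - 25088}{-33260 - 43541} = \frac{\left(-5 + \left(-18\right)^{2} + 166 \left(-18\right)\right) - 25088}{-33260 - 43541} = \frac{\left(-5 + 324 - 2988\right) - 25088}{-76801} = \left(-2669 - 25088\right) \left(- \frac{1}{76801}\right) = \left(-27757\right) \left(- \frac{1}{76801}\right) = \frac{27757}{76801}$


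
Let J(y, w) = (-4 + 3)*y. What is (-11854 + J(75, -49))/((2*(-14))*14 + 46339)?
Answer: -11929/45947 ≈ -0.25963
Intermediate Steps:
J(y, w) = -y
(-11854 + J(75, -49))/((2*(-14))*14 + 46339) = (-11854 - 1*75)/((2*(-14))*14 + 46339) = (-11854 - 75)/(-28*14 + 46339) = -11929/(-392 + 46339) = -11929/45947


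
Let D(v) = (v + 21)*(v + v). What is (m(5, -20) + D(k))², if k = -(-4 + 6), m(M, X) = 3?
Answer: 5329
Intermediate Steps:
k = -2 (k = -1*2 = -2)
D(v) = 2*v*(21 + v) (D(v) = (21 + v)*(2*v) = 2*v*(21 + v))
(m(5, -20) + D(k))² = (3 + 2*(-2)*(21 - 2))² = (3 + 2*(-2)*19)² = (3 - 76)² = (-73)² = 5329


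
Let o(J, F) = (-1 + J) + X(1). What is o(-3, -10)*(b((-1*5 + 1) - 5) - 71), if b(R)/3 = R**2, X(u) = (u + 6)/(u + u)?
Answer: -86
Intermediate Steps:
X(u) = (6 + u)/(2*u) (X(u) = (6 + u)/((2*u)) = (6 + u)*(1/(2*u)) = (6 + u)/(2*u))
b(R) = 3*R**2
o(J, F) = 5/2 + J (o(J, F) = (-1 + J) + (1/2)*(6 + 1)/1 = (-1 + J) + (1/2)*1*7 = (-1 + J) + 7/2 = 5/2 + J)
o(-3, -10)*(b((-1*5 + 1) - 5) - 71) = (5/2 - 3)*(3*((-1*5 + 1) - 5)**2 - 71) = -(3*((-5 + 1) - 5)**2 - 71)/2 = -(3*(-4 - 5)**2 - 71)/2 = -(3*(-9)**2 - 71)/2 = -(3*81 - 71)/2 = -(243 - 71)/2 = -1/2*172 = -86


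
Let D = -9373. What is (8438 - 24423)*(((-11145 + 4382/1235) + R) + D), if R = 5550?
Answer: 59084070306/247 ≈ 2.3921e+8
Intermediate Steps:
(8438 - 24423)*(((-11145 + 4382/1235) + R) + D) = (8438 - 24423)*(((-11145 + 4382/1235) + 5550) - 9373) = -15985*(((-11145 + 4382*(1/1235)) + 5550) - 9373) = -15985*(((-11145 + 4382/1235) + 5550) - 9373) = -15985*((-13759693/1235 + 5550) - 9373) = -15985*(-6905443/1235 - 9373) = -15985*(-18481098/1235) = 59084070306/247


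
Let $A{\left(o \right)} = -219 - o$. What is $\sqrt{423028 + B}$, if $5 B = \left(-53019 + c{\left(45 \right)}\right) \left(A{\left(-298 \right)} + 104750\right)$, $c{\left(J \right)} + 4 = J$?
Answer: $\frac{i \sqrt{27757578110}}{5} \approx 33321.0 i$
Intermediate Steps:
$c{\left(J \right)} = -4 + J$
$B = - \frac{5553630762}{5}$ ($B = \frac{\left(-53019 + \left(-4 + 45\right)\right) \left(\left(-219 - -298\right) + 104750\right)}{5} = \frac{\left(-53019 + 41\right) \left(\left(-219 + 298\right) + 104750\right)}{5} = \frac{\left(-52978\right) \left(79 + 104750\right)}{5} = \frac{\left(-52978\right) 104829}{5} = \frac{1}{5} \left(-5553630762\right) = - \frac{5553630762}{5} \approx -1.1107 \cdot 10^{9}$)
$\sqrt{423028 + B} = \sqrt{423028 - \frac{5553630762}{5}} = \sqrt{- \frac{5551515622}{5}} = \frac{i \sqrt{27757578110}}{5}$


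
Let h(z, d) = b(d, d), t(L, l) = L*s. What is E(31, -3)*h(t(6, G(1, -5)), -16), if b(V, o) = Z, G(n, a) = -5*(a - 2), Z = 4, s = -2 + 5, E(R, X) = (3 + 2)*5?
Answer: 100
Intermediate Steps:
E(R, X) = 25 (E(R, X) = 5*5 = 25)
s = 3
G(n, a) = 10 - 5*a (G(n, a) = -5*(-2 + a) = 10 - 5*a)
t(L, l) = 3*L (t(L, l) = L*3 = 3*L)
b(V, o) = 4
h(z, d) = 4
E(31, -3)*h(t(6, G(1, -5)), -16) = 25*4 = 100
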